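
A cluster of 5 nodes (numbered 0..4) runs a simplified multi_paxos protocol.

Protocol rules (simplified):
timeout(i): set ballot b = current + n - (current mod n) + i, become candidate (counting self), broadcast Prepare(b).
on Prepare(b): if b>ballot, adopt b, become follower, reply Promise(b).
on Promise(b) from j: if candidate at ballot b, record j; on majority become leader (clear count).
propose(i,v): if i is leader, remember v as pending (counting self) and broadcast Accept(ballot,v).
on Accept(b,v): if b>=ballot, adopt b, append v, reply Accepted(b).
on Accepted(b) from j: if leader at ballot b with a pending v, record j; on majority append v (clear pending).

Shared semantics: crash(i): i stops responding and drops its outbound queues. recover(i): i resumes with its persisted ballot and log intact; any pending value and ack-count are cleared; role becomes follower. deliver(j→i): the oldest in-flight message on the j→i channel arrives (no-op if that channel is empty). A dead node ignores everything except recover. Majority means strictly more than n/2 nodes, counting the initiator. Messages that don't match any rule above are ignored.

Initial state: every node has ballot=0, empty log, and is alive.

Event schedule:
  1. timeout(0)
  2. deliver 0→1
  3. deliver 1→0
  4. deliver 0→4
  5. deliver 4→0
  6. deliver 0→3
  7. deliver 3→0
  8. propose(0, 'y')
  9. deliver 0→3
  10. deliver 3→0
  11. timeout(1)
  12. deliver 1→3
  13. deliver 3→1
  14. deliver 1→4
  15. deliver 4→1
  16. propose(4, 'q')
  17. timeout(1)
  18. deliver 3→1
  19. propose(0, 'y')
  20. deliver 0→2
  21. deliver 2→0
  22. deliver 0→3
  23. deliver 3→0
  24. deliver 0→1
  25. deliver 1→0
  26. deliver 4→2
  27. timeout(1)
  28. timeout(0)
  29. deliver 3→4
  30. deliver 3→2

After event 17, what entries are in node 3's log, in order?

step 1 timeout(0): 0={cand,b=5,log=-}
step 2 deliver 0→1: 1={foll,b=5,log=-}
step 3 deliver 1→0: —
step 4 deliver 0→4: 4={foll,b=5,log=-}
step 5 deliver 4→0: 0={lead,b=5,log=-}
step 6 deliver 0→3: 3={foll,b=5,log=-}
step 7 deliver 3→0: —
step 8 propose(0,'y'): —
step 9 deliver 0→3: 3={foll,b=5,log=y}
step 10 deliver 3→0: —
step 11 timeout(1): 1={cand,b=11,log=-}
step 12 deliver 1→3: 3={foll,b=11,log=y}
step 13 deliver 3→1: —
step 14 deliver 1→4: 4={foll,b=11,log=-}
step 15 deliver 4→1: 1={lead,b=11,log=-}
step 16 propose(4,'q'): —
step 17 timeout(1): 1={cand,b=16,log=-}

y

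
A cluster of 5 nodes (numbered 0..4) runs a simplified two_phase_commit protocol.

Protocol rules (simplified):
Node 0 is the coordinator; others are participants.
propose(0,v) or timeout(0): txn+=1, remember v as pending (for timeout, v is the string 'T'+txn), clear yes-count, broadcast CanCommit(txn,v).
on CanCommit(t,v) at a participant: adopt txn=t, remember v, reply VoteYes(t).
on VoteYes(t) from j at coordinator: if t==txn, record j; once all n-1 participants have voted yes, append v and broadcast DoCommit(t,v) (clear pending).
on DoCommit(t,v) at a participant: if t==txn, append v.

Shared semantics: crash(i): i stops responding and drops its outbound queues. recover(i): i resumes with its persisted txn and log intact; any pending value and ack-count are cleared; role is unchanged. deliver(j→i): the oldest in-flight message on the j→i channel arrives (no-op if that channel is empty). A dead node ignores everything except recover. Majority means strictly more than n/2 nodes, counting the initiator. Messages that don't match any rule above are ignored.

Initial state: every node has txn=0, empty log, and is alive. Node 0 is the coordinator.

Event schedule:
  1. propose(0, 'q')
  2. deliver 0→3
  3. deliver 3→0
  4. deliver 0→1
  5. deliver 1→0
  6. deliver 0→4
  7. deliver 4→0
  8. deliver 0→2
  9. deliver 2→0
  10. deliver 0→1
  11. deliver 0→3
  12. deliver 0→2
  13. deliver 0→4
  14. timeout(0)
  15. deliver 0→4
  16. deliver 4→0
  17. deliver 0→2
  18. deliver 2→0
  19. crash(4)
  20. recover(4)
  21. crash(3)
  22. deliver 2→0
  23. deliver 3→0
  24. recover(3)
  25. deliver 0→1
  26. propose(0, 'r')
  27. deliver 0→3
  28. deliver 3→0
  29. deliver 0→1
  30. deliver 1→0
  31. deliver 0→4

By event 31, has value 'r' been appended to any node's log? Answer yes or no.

no

[1] propose(0,'q') → N0(coor t1 [-])
[2] deliver 0→3 → N3(part t1 [-])
[3] deliver 3→0 → ∅
[4] deliver 0→1 → N1(part t1 [-])
[5] deliver 1→0 → ∅
[6] deliver 0→4 → N4(part t1 [-])
[7] deliver 4→0 → ∅
[8] deliver 0→2 → N2(part t1 [-])
[9] deliver 2→0 → N0(coor t1 [q])
[10] deliver 0→1 → N1(part t1 [q])
[11] deliver 0→3 → N3(part t1 [q])
[12] deliver 0→2 → N2(part t1 [q])
[13] deliver 0→4 → N4(part t1 [q])
[14] timeout(0) → N0(coor t2 [q])
[15] deliver 0→4 → N4(part t2 [q])
[16] deliver 4→0 → ∅
[17] deliver 0→2 → N2(part t2 [q])
[18] deliver 2→0 → ∅
[19] crash(4) → N4(✗part t2 [q])
[20] recover(4) → N4(part t2 [q])
[21] crash(3) → N3(✗part t1 [q])
[22] deliver 2→0 → ∅
[23] deliver 3→0 → ∅
[24] recover(3) → N3(part t1 [q])
[25] deliver 0→1 → N1(part t2 [q])
[26] propose(0,'r') → N0(coor t3 [q])
[27] deliver 0→3 → N3(part t2 [q])
[28] deliver 3→0 → ∅
[29] deliver 0→1 → N1(part t3 [q])
[30] deliver 1→0 → ∅
[31] deliver 0→4 → N4(part t3 [q])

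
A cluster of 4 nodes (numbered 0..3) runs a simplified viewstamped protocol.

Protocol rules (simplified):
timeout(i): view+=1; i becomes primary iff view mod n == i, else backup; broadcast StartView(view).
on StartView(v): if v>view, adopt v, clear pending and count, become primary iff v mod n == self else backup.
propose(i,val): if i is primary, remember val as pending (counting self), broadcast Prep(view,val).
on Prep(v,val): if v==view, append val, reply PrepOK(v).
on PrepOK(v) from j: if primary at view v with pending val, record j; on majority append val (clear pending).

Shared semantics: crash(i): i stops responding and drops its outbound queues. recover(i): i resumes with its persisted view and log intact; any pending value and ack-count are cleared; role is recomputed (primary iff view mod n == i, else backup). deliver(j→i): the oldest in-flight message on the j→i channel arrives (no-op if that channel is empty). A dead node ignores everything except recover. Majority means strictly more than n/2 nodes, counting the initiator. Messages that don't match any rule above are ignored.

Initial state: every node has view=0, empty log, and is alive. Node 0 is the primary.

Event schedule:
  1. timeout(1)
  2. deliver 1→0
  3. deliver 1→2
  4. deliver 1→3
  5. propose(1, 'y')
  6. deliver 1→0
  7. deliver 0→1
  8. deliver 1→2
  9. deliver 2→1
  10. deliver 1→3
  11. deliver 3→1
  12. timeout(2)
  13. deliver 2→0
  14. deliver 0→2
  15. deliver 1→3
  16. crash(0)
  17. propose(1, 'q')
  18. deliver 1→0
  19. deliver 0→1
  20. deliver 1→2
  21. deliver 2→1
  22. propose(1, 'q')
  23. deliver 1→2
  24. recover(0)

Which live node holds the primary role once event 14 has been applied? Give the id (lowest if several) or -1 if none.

step 1 timeout(1): 1={prim,v=1,log=-}
step 2 deliver 1→0: 0={back,v=1,log=-}
step 3 deliver 1→2: 2={back,v=1,log=-}
step 4 deliver 1→3: 3={back,v=1,log=-}
step 5 propose(1,'y'): —
step 6 deliver 1→0: 0={back,v=1,log=y}
step 7 deliver 0→1: —
step 8 deliver 1→2: 2={back,v=1,log=y}
step 9 deliver 2→1: 1={prim,v=1,log=y}
step 10 deliver 1→3: 3={back,v=1,log=y}
step 11 deliver 3→1: —
step 12 timeout(2): 2={prim,v=2,log=y}
step 13 deliver 2→0: 0={back,v=2,log=y}
step 14 deliver 0→2: —

1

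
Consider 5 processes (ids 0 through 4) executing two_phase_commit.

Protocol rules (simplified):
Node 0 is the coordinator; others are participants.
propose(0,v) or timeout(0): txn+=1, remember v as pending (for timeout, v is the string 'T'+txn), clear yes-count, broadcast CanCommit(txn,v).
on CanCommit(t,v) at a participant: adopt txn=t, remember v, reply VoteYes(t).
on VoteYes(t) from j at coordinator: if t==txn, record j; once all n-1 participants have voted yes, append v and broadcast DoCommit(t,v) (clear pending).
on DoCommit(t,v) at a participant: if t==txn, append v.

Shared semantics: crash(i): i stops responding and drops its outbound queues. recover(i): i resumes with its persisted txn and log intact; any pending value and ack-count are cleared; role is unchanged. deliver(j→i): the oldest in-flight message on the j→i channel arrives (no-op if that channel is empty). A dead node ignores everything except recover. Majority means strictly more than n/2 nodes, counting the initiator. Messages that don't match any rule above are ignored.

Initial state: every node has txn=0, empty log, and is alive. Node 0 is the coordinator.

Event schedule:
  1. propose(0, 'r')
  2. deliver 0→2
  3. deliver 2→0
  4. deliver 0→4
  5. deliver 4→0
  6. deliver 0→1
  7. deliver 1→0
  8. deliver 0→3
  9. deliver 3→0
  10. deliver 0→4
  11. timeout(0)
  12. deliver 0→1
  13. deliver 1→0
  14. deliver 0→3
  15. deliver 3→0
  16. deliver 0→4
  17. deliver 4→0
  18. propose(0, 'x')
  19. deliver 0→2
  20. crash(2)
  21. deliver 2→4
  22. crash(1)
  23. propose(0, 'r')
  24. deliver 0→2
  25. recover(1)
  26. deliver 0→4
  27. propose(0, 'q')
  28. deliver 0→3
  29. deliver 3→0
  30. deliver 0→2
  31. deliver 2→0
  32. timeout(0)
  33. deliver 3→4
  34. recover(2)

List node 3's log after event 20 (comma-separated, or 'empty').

r

after 1 — propose(0,'r'): n0:coor/t1/[-]
after 2 — deliver 0→2: n2:part/t1/[-]
after 3 — deliver 2→0: ·
after 4 — deliver 0→4: n4:part/t1/[-]
after 5 — deliver 4→0: ·
after 6 — deliver 0→1: n1:part/t1/[-]
after 7 — deliver 1→0: ·
after 8 — deliver 0→3: n3:part/t1/[-]
after 9 — deliver 3→0: n0:coor/t1/[r]
after 10 — deliver 0→4: n4:part/t1/[r]
after 11 — timeout(0): n0:coor/t2/[r]
after 12 — deliver 0→1: n1:part/t1/[r]
after 13 — deliver 1→0: ·
after 14 — deliver 0→3: n3:part/t1/[r]
after 15 — deliver 3→0: ·
after 16 — deliver 0→4: n4:part/t2/[r]
after 17 — deliver 4→0: ·
after 18 — propose(0,'x'): n0:coor/t3/[r]
after 19 — deliver 0→2: n2:part/t1/[r]
after 20 — crash(2): n2:✗part/t1/[r]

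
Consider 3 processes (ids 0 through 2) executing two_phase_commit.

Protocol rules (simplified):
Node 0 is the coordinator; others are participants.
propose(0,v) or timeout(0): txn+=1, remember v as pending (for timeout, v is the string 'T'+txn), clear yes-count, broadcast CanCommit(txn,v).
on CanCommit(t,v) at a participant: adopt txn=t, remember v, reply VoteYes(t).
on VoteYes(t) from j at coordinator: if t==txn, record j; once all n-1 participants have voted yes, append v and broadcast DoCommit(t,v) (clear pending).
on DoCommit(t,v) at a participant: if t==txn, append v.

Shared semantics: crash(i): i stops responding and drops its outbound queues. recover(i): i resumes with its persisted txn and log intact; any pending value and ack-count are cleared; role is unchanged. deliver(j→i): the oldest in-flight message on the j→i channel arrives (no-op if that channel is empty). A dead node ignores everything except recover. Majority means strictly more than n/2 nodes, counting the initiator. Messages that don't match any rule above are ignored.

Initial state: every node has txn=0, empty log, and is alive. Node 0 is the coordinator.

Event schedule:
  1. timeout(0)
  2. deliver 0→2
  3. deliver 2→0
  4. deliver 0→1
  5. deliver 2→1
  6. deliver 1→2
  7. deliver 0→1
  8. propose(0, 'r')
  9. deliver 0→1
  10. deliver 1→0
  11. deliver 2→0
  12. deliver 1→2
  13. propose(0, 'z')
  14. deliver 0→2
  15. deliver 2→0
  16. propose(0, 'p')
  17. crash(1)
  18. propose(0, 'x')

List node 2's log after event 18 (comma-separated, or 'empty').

1. timeout(0):  <0:coor t1 ->
2. deliver 0→2:  <2:part t1 ->
3. deliver 2→0:  nop
4. deliver 0→1:  <1:part t1 ->
5. deliver 2→1:  nop
6. deliver 1→2:  nop
7. deliver 0→1:  nop
8. propose(0,'r'):  <0:coor t2 ->
9. deliver 0→1:  <1:part t2 ->
10. deliver 1→0:  nop
11. deliver 2→0:  nop
12. deliver 1→2:  nop
13. propose(0,'z'):  <0:coor t3 ->
14. deliver 0→2:  <2:part t2 ->
15. deliver 2→0:  nop
16. propose(0,'p'):  <0:coor t4 ->
17. crash(1):  <1:✗part t2 ->
18. propose(0,'x'):  <0:coor t5 ->

empty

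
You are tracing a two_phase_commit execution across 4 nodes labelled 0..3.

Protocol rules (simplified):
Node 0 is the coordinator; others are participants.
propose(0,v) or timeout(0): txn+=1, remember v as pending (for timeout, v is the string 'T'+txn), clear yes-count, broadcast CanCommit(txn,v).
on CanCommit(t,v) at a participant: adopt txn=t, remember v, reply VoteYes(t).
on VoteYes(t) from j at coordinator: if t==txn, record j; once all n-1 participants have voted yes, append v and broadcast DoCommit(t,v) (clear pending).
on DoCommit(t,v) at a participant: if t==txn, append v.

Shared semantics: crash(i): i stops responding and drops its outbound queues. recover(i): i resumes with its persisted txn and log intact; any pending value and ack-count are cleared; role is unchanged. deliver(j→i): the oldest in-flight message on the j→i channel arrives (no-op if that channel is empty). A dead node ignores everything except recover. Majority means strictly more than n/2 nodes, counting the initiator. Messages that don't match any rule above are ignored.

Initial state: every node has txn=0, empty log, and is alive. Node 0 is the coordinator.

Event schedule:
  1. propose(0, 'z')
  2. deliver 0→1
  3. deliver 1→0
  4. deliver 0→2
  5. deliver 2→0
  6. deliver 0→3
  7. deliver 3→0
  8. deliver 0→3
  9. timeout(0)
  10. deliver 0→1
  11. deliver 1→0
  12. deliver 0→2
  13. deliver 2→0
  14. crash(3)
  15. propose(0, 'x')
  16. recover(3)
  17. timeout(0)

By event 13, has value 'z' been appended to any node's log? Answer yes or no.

yes

1. propose(0,'z'):  <0:coor t1 ->
2. deliver 0→1:  <1:part t1 ->
3. deliver 1→0:  nop
4. deliver 0→2:  <2:part t1 ->
5. deliver 2→0:  nop
6. deliver 0→3:  <3:part t1 ->
7. deliver 3→0:  <0:coor t1 z>
8. deliver 0→3:  <3:part t1 z>
9. timeout(0):  <0:coor t2 z>
10. deliver 0→1:  <1:part t1 z>
11. deliver 1→0:  nop
12. deliver 0→2:  <2:part t1 z>
13. deliver 2→0:  nop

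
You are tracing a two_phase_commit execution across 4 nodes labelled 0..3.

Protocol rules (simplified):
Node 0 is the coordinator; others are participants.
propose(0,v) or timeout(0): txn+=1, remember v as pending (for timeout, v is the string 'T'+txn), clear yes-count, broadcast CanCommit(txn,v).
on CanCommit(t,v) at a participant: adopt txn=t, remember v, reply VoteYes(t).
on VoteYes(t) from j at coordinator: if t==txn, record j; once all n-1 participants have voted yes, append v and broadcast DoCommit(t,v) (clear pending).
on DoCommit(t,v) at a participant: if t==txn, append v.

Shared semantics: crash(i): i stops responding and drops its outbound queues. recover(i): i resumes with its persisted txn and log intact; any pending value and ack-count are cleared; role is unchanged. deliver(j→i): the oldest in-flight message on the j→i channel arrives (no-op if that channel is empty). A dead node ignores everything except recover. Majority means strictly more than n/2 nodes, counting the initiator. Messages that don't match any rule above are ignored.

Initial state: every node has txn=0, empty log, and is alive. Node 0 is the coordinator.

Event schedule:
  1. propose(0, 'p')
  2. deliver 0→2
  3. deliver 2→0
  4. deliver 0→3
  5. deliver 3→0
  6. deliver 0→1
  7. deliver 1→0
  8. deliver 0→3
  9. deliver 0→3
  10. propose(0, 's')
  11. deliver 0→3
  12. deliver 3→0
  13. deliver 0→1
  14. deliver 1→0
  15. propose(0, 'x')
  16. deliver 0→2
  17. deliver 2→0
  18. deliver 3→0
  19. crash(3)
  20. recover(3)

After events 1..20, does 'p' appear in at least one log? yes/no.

after 1 — propose(0,'p'): n0:coor/t1/[-]
after 2 — deliver 0→2: n2:part/t1/[-]
after 3 — deliver 2→0: ·
after 4 — deliver 0→3: n3:part/t1/[-]
after 5 — deliver 3→0: ·
after 6 — deliver 0→1: n1:part/t1/[-]
after 7 — deliver 1→0: n0:coor/t1/[p]
after 8 — deliver 0→3: n3:part/t1/[p]
after 9 — deliver 0→3: ·
after 10 — propose(0,'s'): n0:coor/t2/[p]
after 11 — deliver 0→3: n3:part/t2/[p]
after 12 — deliver 3→0: ·
after 13 — deliver 0→1: n1:part/t1/[p]
after 14 — deliver 1→0: ·
after 15 — propose(0,'x'): n0:coor/t3/[p]
after 16 — deliver 0→2: n2:part/t1/[p]
after 17 — deliver 2→0: ·
after 18 — deliver 3→0: ·
after 19 — crash(3): n3:✗part/t2/[p]
after 20 — recover(3): n3:part/t2/[p]

yes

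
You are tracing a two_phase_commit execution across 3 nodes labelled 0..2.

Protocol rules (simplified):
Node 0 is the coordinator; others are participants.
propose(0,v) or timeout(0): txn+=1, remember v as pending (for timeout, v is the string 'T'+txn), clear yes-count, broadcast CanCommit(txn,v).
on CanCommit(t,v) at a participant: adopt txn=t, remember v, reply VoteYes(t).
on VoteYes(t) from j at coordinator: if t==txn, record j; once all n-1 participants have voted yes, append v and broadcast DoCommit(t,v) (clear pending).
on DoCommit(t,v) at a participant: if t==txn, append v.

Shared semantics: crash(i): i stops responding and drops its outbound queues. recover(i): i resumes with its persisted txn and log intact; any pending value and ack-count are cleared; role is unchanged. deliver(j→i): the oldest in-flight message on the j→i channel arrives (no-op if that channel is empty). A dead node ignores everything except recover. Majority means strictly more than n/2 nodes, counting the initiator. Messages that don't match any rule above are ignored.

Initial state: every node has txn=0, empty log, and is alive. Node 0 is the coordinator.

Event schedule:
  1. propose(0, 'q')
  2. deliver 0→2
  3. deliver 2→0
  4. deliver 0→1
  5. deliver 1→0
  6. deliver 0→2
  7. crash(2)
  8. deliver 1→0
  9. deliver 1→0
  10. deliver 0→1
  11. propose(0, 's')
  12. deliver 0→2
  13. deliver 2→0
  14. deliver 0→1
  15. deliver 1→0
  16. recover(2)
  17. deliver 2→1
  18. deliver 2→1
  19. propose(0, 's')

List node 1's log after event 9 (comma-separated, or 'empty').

empty

[1] propose(0,'q') → N0(coor t1 [-])
[2] deliver 0→2 → N2(part t1 [-])
[3] deliver 2→0 → ∅
[4] deliver 0→1 → N1(part t1 [-])
[5] deliver 1→0 → N0(coor t1 [q])
[6] deliver 0→2 → N2(part t1 [q])
[7] crash(2) → N2(✗part t1 [q])
[8] deliver 1→0 → ∅
[9] deliver 1→0 → ∅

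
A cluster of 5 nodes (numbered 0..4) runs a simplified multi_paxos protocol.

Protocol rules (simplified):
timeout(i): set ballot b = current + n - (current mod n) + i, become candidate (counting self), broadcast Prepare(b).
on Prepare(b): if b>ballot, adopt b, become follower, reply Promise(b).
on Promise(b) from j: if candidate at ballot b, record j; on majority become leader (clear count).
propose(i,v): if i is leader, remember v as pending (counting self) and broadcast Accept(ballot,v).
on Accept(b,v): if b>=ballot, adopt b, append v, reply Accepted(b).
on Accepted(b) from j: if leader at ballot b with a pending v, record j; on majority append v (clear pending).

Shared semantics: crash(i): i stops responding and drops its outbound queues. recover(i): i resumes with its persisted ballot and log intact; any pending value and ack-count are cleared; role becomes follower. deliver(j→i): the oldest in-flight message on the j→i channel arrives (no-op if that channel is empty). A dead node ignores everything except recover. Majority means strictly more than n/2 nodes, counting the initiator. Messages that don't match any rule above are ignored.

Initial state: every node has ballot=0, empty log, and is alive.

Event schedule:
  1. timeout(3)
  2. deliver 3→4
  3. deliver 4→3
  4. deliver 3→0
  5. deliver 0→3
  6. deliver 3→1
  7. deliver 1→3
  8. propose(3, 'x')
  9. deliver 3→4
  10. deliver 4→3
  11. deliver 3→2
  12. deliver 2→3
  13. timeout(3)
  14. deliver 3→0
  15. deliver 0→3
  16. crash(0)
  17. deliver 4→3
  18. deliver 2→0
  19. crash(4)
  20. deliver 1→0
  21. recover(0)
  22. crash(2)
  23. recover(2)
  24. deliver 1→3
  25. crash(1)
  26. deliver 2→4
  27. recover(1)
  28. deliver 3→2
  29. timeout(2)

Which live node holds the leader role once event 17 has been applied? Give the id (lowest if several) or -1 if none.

-1

e1 timeout(3): 3[cand,b=8,-]
e2 deliver 3→4: 4[foll,b=8,-]
e3 deliver 4→3: ·
e4 deliver 3→0: 0[foll,b=8,-]
e5 deliver 0→3: 3[lead,b=8,-]
e6 deliver 3→1: 1[foll,b=8,-]
e7 deliver 1→3: ·
e8 propose(3,'x'): ·
e9 deliver 3→4: 4[foll,b=8,x]
e10 deliver 4→3: ·
e11 deliver 3→2: 2[foll,b=8,-]
e12 deliver 2→3: ·
e13 timeout(3): 3[cand,b=13,-]
e14 deliver 3→0: 0[foll,b=8,x]
e15 deliver 0→3: ·
e16 crash(0): 0[✗foll,b=8,x]
e17 deliver 4→3: ·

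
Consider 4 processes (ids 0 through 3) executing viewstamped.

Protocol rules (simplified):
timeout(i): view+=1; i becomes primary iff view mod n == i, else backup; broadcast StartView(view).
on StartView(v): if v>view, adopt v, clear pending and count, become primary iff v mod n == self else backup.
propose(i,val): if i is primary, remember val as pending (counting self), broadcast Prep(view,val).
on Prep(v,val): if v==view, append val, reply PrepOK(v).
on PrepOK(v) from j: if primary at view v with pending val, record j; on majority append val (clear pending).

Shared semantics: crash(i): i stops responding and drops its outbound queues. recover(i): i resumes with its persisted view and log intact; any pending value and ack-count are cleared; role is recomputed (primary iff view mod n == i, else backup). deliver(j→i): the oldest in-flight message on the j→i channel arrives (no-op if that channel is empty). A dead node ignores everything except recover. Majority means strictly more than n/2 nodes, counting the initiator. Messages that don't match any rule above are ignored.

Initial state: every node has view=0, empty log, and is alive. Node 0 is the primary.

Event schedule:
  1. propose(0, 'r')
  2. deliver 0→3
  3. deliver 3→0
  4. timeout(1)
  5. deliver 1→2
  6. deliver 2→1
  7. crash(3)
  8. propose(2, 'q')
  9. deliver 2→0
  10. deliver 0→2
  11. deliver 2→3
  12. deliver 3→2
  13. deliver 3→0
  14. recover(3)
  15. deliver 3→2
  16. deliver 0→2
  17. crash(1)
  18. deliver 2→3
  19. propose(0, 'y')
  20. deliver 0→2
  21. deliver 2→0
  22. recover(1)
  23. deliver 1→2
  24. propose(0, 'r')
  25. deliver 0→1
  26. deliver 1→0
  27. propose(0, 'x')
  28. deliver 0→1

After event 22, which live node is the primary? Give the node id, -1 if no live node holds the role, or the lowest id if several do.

0

[1] propose(0,'r') → ∅
[2] deliver 0→3 → N3(back v0 [r])
[3] deliver 3→0 → ∅
[4] timeout(1) → N1(prim v1 [-])
[5] deliver 1→2 → N2(back v1 [-])
[6] deliver 2→1 → ∅
[7] crash(3) → N3(✗back v0 [r])
[8] propose(2,'q') → ∅
[9] deliver 2→0 → ∅
[10] deliver 0→2 → ∅
[11] deliver 2→3 → ∅
[12] deliver 3→2 → ∅
[13] deliver 3→0 → ∅
[14] recover(3) → N3(back v0 [r])
[15] deliver 3→2 → ∅
[16] deliver 0→2 → ∅
[17] crash(1) → N1(✗prim v1 [-])
[18] deliver 2→3 → ∅
[19] propose(0,'y') → ∅
[20] deliver 0→2 → ∅
[21] deliver 2→0 → ∅
[22] recover(1) → N1(prim v1 [-])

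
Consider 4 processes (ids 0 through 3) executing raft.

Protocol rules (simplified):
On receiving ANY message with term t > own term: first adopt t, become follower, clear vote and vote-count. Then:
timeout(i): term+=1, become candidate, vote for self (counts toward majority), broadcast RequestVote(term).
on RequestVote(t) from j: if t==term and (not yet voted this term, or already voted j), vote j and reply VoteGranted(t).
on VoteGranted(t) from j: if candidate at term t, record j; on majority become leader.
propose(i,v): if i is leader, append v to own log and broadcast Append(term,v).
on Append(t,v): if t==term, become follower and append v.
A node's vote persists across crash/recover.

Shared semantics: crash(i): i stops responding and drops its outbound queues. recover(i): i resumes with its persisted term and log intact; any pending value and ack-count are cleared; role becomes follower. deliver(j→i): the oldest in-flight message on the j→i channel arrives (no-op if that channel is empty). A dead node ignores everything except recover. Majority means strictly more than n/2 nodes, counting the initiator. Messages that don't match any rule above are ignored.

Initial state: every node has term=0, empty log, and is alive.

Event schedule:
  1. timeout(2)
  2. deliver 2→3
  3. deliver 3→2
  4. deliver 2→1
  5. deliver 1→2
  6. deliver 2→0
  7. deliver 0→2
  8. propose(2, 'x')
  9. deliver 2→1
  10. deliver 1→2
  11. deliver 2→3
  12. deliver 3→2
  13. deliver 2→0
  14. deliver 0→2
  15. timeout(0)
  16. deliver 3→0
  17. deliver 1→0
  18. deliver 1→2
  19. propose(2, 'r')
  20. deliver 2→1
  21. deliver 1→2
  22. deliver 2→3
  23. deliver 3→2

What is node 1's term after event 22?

1

1. timeout(2):  <2:cand t1 ->
2. deliver 2→3:  <3:foll t1 ->
3. deliver 3→2:  nop
4. deliver 2→1:  <1:foll t1 ->
5. deliver 1→2:  <2:lead t1 ->
6. deliver 2→0:  <0:foll t1 ->
7. deliver 0→2:  nop
8. propose(2,'x'):  <2:lead t1 x>
9. deliver 2→1:  <1:foll t1 x>
10. deliver 1→2:  nop
11. deliver 2→3:  <3:foll t1 x>
12. deliver 3→2:  nop
13. deliver 2→0:  <0:foll t1 x>
14. deliver 0→2:  nop
15. timeout(0):  <0:cand t2 x>
16. deliver 3→0:  nop
17. deliver 1→0:  nop
18. deliver 1→2:  nop
19. propose(2,'r'):  <2:lead t1 x,r>
20. deliver 2→1:  <1:foll t1 x,r>
21. deliver 1→2:  nop
22. deliver 2→3:  <3:foll t1 x,r>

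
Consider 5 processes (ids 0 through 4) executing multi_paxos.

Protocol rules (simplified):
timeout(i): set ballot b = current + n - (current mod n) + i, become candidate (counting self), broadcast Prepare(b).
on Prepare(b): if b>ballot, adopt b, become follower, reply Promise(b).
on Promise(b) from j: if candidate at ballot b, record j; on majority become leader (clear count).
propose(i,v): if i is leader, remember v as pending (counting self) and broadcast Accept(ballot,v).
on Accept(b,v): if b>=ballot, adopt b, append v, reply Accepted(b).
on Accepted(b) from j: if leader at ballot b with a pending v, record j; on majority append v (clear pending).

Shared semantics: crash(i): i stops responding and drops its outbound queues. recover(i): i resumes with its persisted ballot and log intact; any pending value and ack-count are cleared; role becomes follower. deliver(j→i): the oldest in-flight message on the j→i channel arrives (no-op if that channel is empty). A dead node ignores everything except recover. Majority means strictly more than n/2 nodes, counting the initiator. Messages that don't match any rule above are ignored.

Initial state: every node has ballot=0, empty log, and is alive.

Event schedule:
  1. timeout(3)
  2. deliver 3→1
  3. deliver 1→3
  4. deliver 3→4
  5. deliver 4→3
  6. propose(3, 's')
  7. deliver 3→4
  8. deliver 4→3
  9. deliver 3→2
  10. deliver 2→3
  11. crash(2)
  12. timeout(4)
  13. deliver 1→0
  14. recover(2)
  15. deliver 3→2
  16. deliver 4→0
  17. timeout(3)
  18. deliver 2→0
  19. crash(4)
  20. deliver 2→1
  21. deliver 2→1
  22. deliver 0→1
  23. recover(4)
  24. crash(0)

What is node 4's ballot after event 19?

14

e1 timeout(3): 3[cand,b=8,-]
e2 deliver 3→1: 1[foll,b=8,-]
e3 deliver 1→3: ·
e4 deliver 3→4: 4[foll,b=8,-]
e5 deliver 4→3: 3[lead,b=8,-]
e6 propose(3,'s'): ·
e7 deliver 3→4: 4[foll,b=8,s]
e8 deliver 4→3: ·
e9 deliver 3→2: 2[foll,b=8,-]
e10 deliver 2→3: ·
e11 crash(2): 2[✗foll,b=8,-]
e12 timeout(4): 4[cand,b=14,s]
e13 deliver 1→0: ·
e14 recover(2): 2[foll,b=8,-]
e15 deliver 3→2: 2[foll,b=8,s]
e16 deliver 4→0: 0[foll,b=14,-]
e17 timeout(3): 3[cand,b=13,-]
e18 deliver 2→0: ·
e19 crash(4): 4[✗cand,b=14,s]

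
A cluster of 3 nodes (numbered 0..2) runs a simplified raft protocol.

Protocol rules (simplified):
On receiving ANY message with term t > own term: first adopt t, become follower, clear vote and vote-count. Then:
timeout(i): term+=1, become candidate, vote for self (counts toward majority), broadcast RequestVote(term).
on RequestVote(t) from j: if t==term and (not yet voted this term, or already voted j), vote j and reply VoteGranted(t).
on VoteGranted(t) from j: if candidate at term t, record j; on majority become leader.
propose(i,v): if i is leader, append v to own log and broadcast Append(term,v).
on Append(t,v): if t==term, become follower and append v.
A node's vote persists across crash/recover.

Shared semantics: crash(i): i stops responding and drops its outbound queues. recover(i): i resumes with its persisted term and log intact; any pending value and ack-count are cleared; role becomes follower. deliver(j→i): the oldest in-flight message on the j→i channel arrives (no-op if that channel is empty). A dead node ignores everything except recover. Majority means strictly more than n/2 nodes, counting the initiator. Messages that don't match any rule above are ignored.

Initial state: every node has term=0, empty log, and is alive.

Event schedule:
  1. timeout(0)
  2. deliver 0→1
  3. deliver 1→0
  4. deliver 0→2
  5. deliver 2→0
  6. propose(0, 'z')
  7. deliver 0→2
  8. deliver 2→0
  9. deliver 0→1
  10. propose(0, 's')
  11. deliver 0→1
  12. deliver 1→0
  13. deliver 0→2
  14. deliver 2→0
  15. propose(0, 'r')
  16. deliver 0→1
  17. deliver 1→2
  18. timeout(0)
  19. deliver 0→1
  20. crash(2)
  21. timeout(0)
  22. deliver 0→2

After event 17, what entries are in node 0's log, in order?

z,s,r

step 1 timeout(0): 0={cand,t=1,log=-}
step 2 deliver 0→1: 1={foll,t=1,log=-}
step 3 deliver 1→0: 0={lead,t=1,log=-}
step 4 deliver 0→2: 2={foll,t=1,log=-}
step 5 deliver 2→0: —
step 6 propose(0,'z'): 0={lead,t=1,log=z}
step 7 deliver 0→2: 2={foll,t=1,log=z}
step 8 deliver 2→0: —
step 9 deliver 0→1: 1={foll,t=1,log=z}
step 10 propose(0,'s'): 0={lead,t=1,log=z,s}
step 11 deliver 0→1: 1={foll,t=1,log=z,s}
step 12 deliver 1→0: —
step 13 deliver 0→2: 2={foll,t=1,log=z,s}
step 14 deliver 2→0: —
step 15 propose(0,'r'): 0={lead,t=1,log=z,s,r}
step 16 deliver 0→1: 1={foll,t=1,log=z,s,r}
step 17 deliver 1→2: —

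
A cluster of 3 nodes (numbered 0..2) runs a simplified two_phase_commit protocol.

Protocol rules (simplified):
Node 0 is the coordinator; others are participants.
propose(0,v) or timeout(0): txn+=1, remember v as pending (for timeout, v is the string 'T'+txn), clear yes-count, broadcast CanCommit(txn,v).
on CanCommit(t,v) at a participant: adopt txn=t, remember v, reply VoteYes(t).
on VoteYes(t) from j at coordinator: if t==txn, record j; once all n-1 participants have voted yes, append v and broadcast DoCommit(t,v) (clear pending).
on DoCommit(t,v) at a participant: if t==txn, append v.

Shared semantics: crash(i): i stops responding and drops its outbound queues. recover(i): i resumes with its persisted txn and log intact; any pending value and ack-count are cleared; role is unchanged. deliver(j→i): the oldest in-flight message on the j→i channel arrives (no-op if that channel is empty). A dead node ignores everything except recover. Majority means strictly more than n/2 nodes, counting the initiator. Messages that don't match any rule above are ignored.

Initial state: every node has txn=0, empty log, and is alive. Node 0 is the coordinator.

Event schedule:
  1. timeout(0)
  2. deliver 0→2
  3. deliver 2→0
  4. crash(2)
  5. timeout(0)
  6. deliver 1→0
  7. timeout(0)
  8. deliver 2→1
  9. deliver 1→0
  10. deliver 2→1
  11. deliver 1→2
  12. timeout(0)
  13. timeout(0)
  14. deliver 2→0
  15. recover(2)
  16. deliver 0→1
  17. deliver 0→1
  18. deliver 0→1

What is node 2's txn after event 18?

e1 timeout(0): 0[coor,t=1,-]
e2 deliver 0→2: 2[part,t=1,-]
e3 deliver 2→0: ·
e4 crash(2): 2[✗part,t=1,-]
e5 timeout(0): 0[coor,t=2,-]
e6 deliver 1→0: ·
e7 timeout(0): 0[coor,t=3,-]
e8 deliver 2→1: ·
e9 deliver 1→0: ·
e10 deliver 2→1: ·
e11 deliver 1→2: ·
e12 timeout(0): 0[coor,t=4,-]
e13 timeout(0): 0[coor,t=5,-]
e14 deliver 2→0: ·
e15 recover(2): 2[part,t=1,-]
e16 deliver 0→1: 1[part,t=1,-]
e17 deliver 0→1: 1[part,t=2,-]
e18 deliver 0→1: 1[part,t=3,-]

1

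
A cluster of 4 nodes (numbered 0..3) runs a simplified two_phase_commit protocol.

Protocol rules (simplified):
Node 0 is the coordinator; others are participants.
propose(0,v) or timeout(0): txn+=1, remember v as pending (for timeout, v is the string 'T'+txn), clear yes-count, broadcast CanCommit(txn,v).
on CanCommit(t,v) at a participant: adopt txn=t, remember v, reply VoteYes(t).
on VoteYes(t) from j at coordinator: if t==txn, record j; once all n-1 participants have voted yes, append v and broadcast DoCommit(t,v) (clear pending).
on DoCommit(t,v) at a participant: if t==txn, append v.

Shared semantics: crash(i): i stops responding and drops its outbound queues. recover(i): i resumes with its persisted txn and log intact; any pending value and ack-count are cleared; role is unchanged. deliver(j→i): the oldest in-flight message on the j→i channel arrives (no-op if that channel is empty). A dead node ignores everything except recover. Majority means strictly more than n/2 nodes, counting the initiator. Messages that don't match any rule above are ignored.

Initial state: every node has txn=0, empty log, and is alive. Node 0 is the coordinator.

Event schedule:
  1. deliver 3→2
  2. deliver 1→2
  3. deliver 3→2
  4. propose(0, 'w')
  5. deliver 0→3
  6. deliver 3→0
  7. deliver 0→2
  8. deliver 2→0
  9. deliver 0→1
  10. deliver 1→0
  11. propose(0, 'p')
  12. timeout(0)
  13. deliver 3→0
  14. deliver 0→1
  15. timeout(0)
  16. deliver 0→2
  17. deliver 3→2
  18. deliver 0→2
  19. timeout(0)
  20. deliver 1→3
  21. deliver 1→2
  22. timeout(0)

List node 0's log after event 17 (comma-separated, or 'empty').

1. deliver 3→2:  nop
2. deliver 1→2:  nop
3. deliver 3→2:  nop
4. propose(0,'w'):  <0:coor t1 ->
5. deliver 0→3:  <3:part t1 ->
6. deliver 3→0:  nop
7. deliver 0→2:  <2:part t1 ->
8. deliver 2→0:  nop
9. deliver 0→1:  <1:part t1 ->
10. deliver 1→0:  <0:coor t1 w>
11. propose(0,'p'):  <0:coor t2 w>
12. timeout(0):  <0:coor t3 w>
13. deliver 3→0:  nop
14. deliver 0→1:  <1:part t1 w>
15. timeout(0):  <0:coor t4 w>
16. deliver 0→2:  <2:part t1 w>
17. deliver 3→2:  nop

w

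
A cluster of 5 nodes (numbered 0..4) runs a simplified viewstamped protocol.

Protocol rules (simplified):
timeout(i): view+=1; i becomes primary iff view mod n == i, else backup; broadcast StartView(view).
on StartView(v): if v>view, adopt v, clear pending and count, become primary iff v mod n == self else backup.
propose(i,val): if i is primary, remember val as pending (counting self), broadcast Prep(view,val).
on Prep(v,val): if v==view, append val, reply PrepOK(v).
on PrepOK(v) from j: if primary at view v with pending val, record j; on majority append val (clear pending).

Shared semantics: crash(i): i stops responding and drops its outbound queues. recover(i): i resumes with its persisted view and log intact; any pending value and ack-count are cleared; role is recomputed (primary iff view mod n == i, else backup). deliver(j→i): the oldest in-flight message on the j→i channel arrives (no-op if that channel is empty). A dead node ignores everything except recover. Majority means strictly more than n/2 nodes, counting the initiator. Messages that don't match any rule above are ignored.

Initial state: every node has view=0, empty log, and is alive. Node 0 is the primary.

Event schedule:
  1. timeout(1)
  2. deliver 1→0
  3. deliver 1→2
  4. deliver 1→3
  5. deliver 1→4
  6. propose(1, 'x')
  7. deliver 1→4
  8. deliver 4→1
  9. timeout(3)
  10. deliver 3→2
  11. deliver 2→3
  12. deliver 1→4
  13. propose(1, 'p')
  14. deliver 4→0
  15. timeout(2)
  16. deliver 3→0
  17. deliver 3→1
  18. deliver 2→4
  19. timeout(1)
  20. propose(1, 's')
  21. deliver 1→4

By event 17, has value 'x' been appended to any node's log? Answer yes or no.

yes

after 1 — timeout(1): n1:prim/v1/[-]
after 2 — deliver 1→0: n0:back/v1/[-]
after 3 — deliver 1→2: n2:back/v1/[-]
after 4 — deliver 1→3: n3:back/v1/[-]
after 5 — deliver 1→4: n4:back/v1/[-]
after 6 — propose(1,'x'): ·
after 7 — deliver 1→4: n4:back/v1/[x]
after 8 — deliver 4→1: ·
after 9 — timeout(3): n3:back/v2/[-]
after 10 — deliver 3→2: n2:prim/v2/[-]
after 11 — deliver 2→3: ·
after 12 — deliver 1→4: ·
after 13 — propose(1,'p'): ·
after 14 — deliver 4→0: ·
after 15 — timeout(2): n2:back/v3/[-]
after 16 — deliver 3→0: n0:back/v2/[-]
after 17 — deliver 3→1: n1:back/v2/[-]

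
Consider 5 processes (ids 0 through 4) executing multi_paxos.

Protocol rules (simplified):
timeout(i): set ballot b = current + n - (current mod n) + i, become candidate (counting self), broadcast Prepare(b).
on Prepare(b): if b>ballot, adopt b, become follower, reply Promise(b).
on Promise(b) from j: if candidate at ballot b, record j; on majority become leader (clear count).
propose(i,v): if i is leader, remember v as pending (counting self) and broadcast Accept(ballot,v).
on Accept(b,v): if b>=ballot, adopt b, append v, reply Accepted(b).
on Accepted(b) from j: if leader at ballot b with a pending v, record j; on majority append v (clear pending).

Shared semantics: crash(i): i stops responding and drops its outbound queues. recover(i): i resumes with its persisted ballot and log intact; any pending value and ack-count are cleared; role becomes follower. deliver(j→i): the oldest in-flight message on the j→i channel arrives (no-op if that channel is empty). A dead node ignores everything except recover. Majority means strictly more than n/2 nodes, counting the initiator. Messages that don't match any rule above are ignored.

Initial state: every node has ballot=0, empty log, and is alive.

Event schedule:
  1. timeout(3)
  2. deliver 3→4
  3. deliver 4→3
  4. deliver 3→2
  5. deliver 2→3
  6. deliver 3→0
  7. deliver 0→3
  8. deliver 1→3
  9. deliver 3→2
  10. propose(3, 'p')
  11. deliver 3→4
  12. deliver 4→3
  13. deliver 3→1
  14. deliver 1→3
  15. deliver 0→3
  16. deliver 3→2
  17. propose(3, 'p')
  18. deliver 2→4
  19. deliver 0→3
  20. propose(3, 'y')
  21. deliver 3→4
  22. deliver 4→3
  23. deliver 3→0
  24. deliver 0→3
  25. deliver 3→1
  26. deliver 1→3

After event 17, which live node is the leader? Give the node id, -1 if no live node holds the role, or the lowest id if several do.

after 1 — timeout(3): n3:cand/b8/[-]
after 2 — deliver 3→4: n4:foll/b8/[-]
after 3 — deliver 4→3: ·
after 4 — deliver 3→2: n2:foll/b8/[-]
after 5 — deliver 2→3: n3:lead/b8/[-]
after 6 — deliver 3→0: n0:foll/b8/[-]
after 7 — deliver 0→3: ·
after 8 — deliver 1→3: ·
after 9 — deliver 3→2: ·
after 10 — propose(3,'p'): ·
after 11 — deliver 3→4: n4:foll/b8/[p]
after 12 — deliver 4→3: ·
after 13 — deliver 3→1: n1:foll/b8/[-]
after 14 — deliver 1→3: ·
after 15 — deliver 0→3: ·
after 16 — deliver 3→2: n2:foll/b8/[p]
after 17 — propose(3,'p'): ·

3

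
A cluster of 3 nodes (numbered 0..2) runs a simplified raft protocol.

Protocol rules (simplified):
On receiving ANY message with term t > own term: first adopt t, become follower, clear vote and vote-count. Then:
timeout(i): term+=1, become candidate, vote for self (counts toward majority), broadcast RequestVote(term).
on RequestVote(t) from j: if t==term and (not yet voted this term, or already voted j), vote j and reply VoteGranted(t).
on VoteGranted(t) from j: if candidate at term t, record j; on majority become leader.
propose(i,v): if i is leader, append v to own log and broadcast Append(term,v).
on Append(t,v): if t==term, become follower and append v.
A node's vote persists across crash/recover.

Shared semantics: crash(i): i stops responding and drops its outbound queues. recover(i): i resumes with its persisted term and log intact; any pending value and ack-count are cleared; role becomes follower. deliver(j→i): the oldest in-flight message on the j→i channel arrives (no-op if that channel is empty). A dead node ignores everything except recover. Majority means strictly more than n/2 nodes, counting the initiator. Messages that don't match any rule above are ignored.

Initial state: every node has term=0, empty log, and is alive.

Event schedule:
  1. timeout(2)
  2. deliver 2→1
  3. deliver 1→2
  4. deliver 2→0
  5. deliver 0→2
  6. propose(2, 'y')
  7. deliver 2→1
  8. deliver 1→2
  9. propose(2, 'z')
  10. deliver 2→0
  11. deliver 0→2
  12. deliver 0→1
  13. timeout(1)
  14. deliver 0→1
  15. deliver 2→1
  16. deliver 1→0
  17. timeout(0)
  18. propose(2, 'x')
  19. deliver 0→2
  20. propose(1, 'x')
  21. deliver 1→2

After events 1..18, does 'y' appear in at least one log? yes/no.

1. timeout(2):  <2:cand t1 ->
2. deliver 2→1:  <1:foll t1 ->
3. deliver 1→2:  <2:lead t1 ->
4. deliver 2→0:  <0:foll t1 ->
5. deliver 0→2:  nop
6. propose(2,'y'):  <2:lead t1 y>
7. deliver 2→1:  <1:foll t1 y>
8. deliver 1→2:  nop
9. propose(2,'z'):  <2:lead t1 y,z>
10. deliver 2→0:  <0:foll t1 y>
11. deliver 0→2:  nop
12. deliver 0→1:  nop
13. timeout(1):  <1:cand t2 y>
14. deliver 0→1:  nop
15. deliver 2→1:  nop
16. deliver 1→0:  <0:foll t2 y>
17. timeout(0):  <0:cand t3 y>
18. propose(2,'x'):  <2:lead t1 y,z,x>

yes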